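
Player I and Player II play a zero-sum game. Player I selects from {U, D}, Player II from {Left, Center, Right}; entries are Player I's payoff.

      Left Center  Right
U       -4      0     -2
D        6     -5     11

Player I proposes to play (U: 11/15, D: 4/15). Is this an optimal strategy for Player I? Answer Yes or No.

Against Left this mix gives (11/15)·(-4) + (4/15)·6 = -4/3.
Against Center this mix gives (11/15)·0 + (4/15)·(-5) = -4/3.
Against Right this mix gives (11/15)·(-2) + (4/15)·11 = 22/15.
All of Player II's active replies (Left, Center) yield -4/3, and no column does worse for Player I. The mix makes Player II indifferent and guarantees -4/3, so it is optimal.

Yes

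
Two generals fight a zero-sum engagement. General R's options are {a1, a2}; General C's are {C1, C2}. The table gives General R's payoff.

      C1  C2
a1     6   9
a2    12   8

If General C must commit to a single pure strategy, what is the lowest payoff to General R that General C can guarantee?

9

Column maxima: C1 → 12, C2 → 9.
The smallest of these is 9.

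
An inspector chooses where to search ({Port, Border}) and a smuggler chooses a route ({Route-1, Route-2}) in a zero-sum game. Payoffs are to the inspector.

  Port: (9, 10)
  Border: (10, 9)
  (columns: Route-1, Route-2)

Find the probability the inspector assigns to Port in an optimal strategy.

1/2

Row minima: Port → 9, Border → 9; maximin = 9.
Column maxima: Route-1 → 10, Route-2 → 10; minimax = 10.
9 ≠ 10, so there is no saddle point; optimal play is mixed.
Let the inspector play Port with probability p. Expected payoff against Route-1: 9p + 10(1−p) = −p + 10; against Route-2: 10p + 9(1−p) = p + 9.
Setting these equal: −p + 10 = p + 9 ⇒ −2p = -1 ⇒ p = 1/2, and the value is (-1)·(1/2) + 10 = 19/2.
For the smuggler: with q = P(Route-1), equating Port's and Border's payoffs gives −q + 10 = q + 9 ⇒ q = 1/2.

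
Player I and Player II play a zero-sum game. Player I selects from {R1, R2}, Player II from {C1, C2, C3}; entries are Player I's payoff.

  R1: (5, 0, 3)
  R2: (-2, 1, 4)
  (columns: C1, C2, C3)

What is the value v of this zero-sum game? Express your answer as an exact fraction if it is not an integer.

5/8

Row minima: R1 → 0, R2 → -2; maximin = 0.
Column maxima: C1 → 5, C2 → 1, C3 → 4; minimax = 1.
0 ≠ 1, so there is no saddle point; optimal play is mixed.
C3 is strictly dominated by C2 (it gives Player I strictly more in every row), so Player II never plays it.
On the remaining 2×2 (R1, R2 vs C1, C2):
Let Player I play R1 with probability p. Expected payoff against C1: 5p + (-2)(1−p) = 7p − 2; against C2: 0p + 1(1−p) = −p + 1.
Setting these equal: 7p − 2 = −p + 1 ⇒ 8p = 3 ⇒ p = 3/8, and the value is (7)·(3/8) − 2 = 5/8.
For Player II: with q = P(C1), equating R1's and R2's payoffs gives 5q = −3q + 1 ⇒ q = 1/8.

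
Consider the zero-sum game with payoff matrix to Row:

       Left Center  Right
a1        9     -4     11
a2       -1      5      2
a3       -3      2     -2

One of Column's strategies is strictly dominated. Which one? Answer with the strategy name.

Left holds Row's payoff strictly below Right in every row: 9 < 11, -1 < 2, -3 < -2.
So Right is strictly dominated for Column.

Right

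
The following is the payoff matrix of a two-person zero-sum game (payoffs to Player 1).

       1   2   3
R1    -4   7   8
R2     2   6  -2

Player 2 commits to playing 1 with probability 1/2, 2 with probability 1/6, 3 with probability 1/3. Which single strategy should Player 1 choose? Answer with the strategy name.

R1

Expected payoff of R1: (1/2)·(-4) + (1/6)·7 + (1/3)·8 = 11/6.
Expected payoff of R2: (1/2)·2 + (1/6)·6 + (1/3)·(-2) = 4/3.
The largest is 11/6, so Player 1's best response is R1.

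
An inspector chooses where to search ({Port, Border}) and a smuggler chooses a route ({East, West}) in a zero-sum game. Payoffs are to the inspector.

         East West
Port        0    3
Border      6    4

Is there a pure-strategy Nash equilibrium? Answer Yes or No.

Yes

Row minima: Port → 0, Border → 4; maximin = 4.
Column maxima: East → 6, West → 4; minimax = 4.
maximin = minimax = 4, so a saddle point exists.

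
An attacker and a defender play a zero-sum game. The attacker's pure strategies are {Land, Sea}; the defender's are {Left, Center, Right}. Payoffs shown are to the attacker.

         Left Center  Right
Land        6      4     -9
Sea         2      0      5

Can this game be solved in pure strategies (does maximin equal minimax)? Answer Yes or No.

Row minima: Land → -9, Sea → 0; maximin = 0.
Column maxima: Left → 6, Center → 4, Right → 5; minimax = 4.
0 ≠ 4, so no pure-strategy equilibrium exists.

No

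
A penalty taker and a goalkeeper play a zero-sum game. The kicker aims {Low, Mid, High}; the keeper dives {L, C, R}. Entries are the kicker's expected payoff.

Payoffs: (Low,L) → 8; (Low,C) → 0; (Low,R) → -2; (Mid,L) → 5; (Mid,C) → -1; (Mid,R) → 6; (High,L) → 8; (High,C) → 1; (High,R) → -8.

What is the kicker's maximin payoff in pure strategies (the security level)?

Row minima: Low → -2, Mid → -1, High → -8.
The best of these is -1.

-1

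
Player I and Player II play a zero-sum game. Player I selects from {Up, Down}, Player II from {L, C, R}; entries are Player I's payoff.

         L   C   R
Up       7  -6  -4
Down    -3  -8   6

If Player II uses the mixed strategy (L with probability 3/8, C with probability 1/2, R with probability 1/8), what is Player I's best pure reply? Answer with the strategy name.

Up

Expected payoff of Up: (3/8)·7 + (1/2)·(-6) + (1/8)·(-4) = -7/8.
Expected payoff of Down: (3/8)·(-3) + (1/2)·(-8) + (1/8)·6 = -35/8.
The largest is -7/8, so Player I's best response is Up.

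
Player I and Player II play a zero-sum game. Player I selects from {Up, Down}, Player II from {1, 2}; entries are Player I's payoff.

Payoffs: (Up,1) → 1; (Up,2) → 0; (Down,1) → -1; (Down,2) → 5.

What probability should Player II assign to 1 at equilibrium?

Row minima: Up → 0, Down → -1; maximin = 0.
Column maxima: 1 → 1, 2 → 5; minimax = 1.
0 ≠ 1, so there is no saddle point; optimal play is mixed.
Let Player I play Up with probability p. Expected payoff against 1: 1p + (-1)(1−p) = 2p − 1; against 2: 0p + 5(1−p) = −5p + 5.
Setting these equal: 2p − 1 = −5p + 5 ⇒ 7p = 6 ⇒ p = 6/7, and the value is (2)·(6/7) − 1 = 5/7.
For Player II: with q = P(1), equating Up's and Down's payoffs gives q = −6q + 5 ⇒ q = 5/7.

5/7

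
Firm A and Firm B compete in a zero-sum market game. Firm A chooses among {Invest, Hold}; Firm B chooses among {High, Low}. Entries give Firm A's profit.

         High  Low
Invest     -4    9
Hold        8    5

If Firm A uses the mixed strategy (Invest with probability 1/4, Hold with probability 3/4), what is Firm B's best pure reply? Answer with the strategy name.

If Firm B plays High, Firm A's expected payoff is (1/4)·(-4) + (3/4)·8 = 5.
If Firm B plays Low, Firm A's expected payoff is (1/4)·9 + (3/4)·5 = 6.
Firm B minimizes Firm A's payoff; the smallest is 5, so the best response is High.

High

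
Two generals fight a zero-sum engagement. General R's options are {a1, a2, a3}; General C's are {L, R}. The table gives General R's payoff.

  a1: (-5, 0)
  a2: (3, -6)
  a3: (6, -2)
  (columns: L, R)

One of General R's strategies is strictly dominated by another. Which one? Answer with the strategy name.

a3 gives a strictly higher payoff than a2 against every column: 6 > 3, -2 > -6.
So a2 is strictly dominated and General R never plays it.

a2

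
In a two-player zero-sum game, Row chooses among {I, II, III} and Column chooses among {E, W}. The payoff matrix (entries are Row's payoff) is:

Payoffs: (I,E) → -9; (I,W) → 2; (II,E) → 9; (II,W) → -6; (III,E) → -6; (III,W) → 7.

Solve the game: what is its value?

27/28

Row minima: I → -9, II → -6, III → -6; maximin = -6.
Column maxima: E → 9, W → 7; minimax = 7.
-6 ≠ 7, so there is no saddle point; optimal play is mixed.
I is strictly dominated by III, so Row never plays it.
On the remaining 2×2 (II, III vs E, W):
Let Row play II with probability p. Expected payoff against E: 9p + (-6)(1−p) = 15p − 6; against W: (-6)p + 7(1−p) = −13p + 7.
Setting these equal: 15p − 6 = −13p + 7 ⇒ 28p = 13 ⇒ p = 13/28, and the value is (15)·(13/28) − 6 = 27/28.
For Column: with q = P(E), equating II's and III's payoffs gives 15q − 6 = −13q + 7 ⇒ q = 13/28.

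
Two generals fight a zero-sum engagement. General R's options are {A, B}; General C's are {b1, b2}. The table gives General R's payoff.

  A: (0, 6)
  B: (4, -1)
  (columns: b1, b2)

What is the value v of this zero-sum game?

Row minima: A → 0, B → -1; maximin = 0.
Column maxima: b1 → 4, b2 → 6; minimax = 4.
0 ≠ 4, so there is no saddle point; optimal play is mixed.
Let General R play A with probability p. Expected payoff against b1: 0p + 4(1−p) = −4p + 4; against b2: 6p + (-1)(1−p) = 7p − 1.
Setting these equal: −4p + 4 = 7p − 1 ⇒ −11p = -5 ⇒ p = 5/11, and the value is (-4)·(5/11) + 4 = 24/11.
For General C: with q = P(b1), equating A's and B's payoffs gives −6q + 6 = 5q − 1 ⇒ q = 7/11.

24/11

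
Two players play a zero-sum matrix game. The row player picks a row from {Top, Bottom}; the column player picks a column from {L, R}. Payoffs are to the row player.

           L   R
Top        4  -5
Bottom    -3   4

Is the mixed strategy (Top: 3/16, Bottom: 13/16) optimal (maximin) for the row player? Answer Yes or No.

No

Against L this mix gives (3/16)·4 + (13/16)·(-3) = -27/16.
Against R this mix gives (3/16)·(-5) + (13/16)·4 = 37/16.
The column player will play L, holding the row player to -27/16. Shifting weight toward the row that does better against L would raise this floor (the equalizing mix achieves 1/16 against both L and R), so the proposed strategy is not optimal.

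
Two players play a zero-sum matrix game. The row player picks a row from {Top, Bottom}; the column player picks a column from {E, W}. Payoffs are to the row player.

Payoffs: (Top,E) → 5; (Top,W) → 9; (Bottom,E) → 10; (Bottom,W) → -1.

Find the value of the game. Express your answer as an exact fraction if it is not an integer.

19/3

Row minima: Top → 5, Bottom → -1; maximin = 5.
Column maxima: E → 10, W → 9; minimax = 9.
5 ≠ 9, so there is no saddle point; optimal play is mixed.
Let the row player play Top with probability p. Expected payoff against E: 5p + 10(1−p) = −5p + 10; against W: 9p + (-1)(1−p) = 10p − 1.
Setting these equal: −5p + 10 = 10p − 1 ⇒ −15p = -11 ⇒ p = 11/15, and the value is (-5)·(11/15) + 10 = 19/3.
For the column player: with q = P(E), equating Top's and Bottom's payoffs gives −4q + 9 = 11q − 1 ⇒ q = 2/3.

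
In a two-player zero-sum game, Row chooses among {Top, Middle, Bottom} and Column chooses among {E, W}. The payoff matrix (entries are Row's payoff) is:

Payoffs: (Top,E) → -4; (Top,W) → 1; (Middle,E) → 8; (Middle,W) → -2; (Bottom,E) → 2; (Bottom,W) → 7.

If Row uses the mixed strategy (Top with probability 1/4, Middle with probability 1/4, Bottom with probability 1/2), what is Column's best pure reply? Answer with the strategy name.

If Column plays E, Row's expected payoff is (1/4)·(-4) + (1/4)·8 + (1/2)·2 = 2.
If Column plays W, Row's expected payoff is (1/4)·1 + (1/4)·(-2) + (1/2)·7 = 13/4.
Column minimizes Row's payoff; the smallest is 2, so the best response is E.

E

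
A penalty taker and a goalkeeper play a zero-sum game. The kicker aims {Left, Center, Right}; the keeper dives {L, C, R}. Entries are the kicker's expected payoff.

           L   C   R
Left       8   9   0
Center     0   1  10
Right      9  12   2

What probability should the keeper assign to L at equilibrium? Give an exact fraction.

Row minima: Left → 0, Center → 0, Right → 2; maximin = 2.
Column maxima: L → 9, C → 12, R → 10; minimax = 9.
2 ≠ 9, so there is no saddle point; optimal play is mixed.
Left is strictly dominated by Right, so the kicker never plays it.
C is strictly dominated by L (it gives the kicker strictly more in every row), so the keeper never plays it.
On the remaining 2×2 (Center, Right vs L, R):
Let the kicker play Center with probability p. Expected payoff against L: 0p + 9(1−p) = −9p + 9; against R: 10p + 2(1−p) = 8p + 2.
Setting these equal: −9p + 9 = 8p + 2 ⇒ −17p = -7 ⇒ p = 7/17, and the value is (-9)·(7/17) + 9 = 90/17.
For the keeper: with q = P(L), equating Center's and Right's payoffs gives −10q + 10 = 7q + 2 ⇒ q = 8/17.

8/17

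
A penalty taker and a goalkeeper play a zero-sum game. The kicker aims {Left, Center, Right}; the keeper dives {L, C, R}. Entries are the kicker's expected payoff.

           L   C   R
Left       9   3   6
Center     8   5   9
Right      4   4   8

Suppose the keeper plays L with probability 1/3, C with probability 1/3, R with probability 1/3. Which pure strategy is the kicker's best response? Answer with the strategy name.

Expected payoff of Left: (1/3)·9 + (1/3)·3 + (1/3)·6 = 6.
Expected payoff of Center: (1/3)·8 + (1/3)·5 + (1/3)·9 = 22/3.
Expected payoff of Right: (1/3)·4 + (1/3)·4 + (1/3)·8 = 16/3.
The largest is 22/3, so the kicker's best response is Center.

Center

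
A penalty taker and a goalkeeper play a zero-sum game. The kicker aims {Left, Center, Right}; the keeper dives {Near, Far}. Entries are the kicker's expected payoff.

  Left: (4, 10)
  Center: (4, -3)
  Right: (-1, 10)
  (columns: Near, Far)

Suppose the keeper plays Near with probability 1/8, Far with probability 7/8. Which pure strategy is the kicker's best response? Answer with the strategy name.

Expected payoff of Left: (1/8)·4 + (7/8)·10 = 37/4.
Expected payoff of Center: (1/8)·4 + (7/8)·(-3) = -17/8.
Expected payoff of Right: (1/8)·(-1) + (7/8)·10 = 69/8.
The largest is 37/4, so the kicker's best response is Left.

Left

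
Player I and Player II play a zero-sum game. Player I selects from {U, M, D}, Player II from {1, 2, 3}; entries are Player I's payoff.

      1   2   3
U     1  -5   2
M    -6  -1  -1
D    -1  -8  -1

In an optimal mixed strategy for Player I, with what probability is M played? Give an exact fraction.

Row minima: U → -5, M → -6, D → -8; maximin = -5.
Column maxima: 1 → 1, 2 → -1, 3 → 2; minimax = -1.
-5 ≠ -1, so there is no saddle point; optimal play is mixed.
D is strictly dominated by U, so Player I never plays it.
With D eliminated, 3 is strictly dominated by 1 (it gives Player I strictly more in every remaining row), so Player II never plays it.
On the remaining 2×2 (U, M vs 1, 2):
Let Player I play U with probability p. Expected payoff against 1: 1p + (-6)(1−p) = 7p − 6; against 2: (-5)p + (-1)(1−p) = −4p − 1.
Setting these equal: 7p − 6 = −4p − 1 ⇒ 11p = 5 ⇒ p = 5/11, and the value is (7)·(5/11) − 6 = -31/11.
For Player II: with q = P(1), equating U's and M's payoffs gives 6q − 5 = −5q − 1 ⇒ q = 4/11.

6/11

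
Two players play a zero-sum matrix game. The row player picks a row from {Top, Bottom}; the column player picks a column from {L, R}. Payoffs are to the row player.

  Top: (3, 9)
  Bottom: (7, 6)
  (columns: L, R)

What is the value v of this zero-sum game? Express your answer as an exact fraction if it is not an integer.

45/7

Row minima: Top → 3, Bottom → 6; maximin = 6.
Column maxima: L → 7, R → 9; minimax = 7.
6 ≠ 7, so there is no saddle point; optimal play is mixed.
Let the row player play Top with probability p. Expected payoff against L: 3p + 7(1−p) = −4p + 7; against R: 9p + 6(1−p) = 3p + 6.
Setting these equal: −4p + 7 = 3p + 6 ⇒ −7p = -1 ⇒ p = 1/7, and the value is (-4)·(1/7) + 7 = 45/7.
For the column player: with q = P(L), equating Top's and Bottom's payoffs gives −6q + 9 = q + 6 ⇒ q = 3/7.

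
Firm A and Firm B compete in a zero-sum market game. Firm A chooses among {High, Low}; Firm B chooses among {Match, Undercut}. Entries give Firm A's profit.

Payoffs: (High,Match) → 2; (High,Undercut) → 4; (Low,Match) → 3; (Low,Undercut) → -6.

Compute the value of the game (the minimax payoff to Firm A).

24/11

Row minima: High → 2, Low → -6; maximin = 2.
Column maxima: Match → 3, Undercut → 4; minimax = 3.
2 ≠ 3, so there is no saddle point; optimal play is mixed.
Let Firm A play High with probability p. Expected payoff against Match: 2p + 3(1−p) = −p + 3; against Undercut: 4p + (-6)(1−p) = 10p − 6.
Setting these equal: −p + 3 = 10p − 6 ⇒ −11p = -9 ⇒ p = 9/11, and the value is (-1)·(9/11) + 3 = 24/11.
For Firm B: with q = P(Match), equating High's and Low's payoffs gives −2q + 4 = 9q − 6 ⇒ q = 10/11.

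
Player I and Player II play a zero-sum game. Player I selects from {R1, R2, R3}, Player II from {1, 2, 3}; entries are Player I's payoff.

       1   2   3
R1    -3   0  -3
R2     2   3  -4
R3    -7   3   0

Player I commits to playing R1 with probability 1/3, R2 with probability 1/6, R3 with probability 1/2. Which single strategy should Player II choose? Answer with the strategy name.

1

If Player II plays 1, Player I's expected payoff is (1/3)·(-3) + (1/6)·2 + (1/2)·(-7) = -25/6.
If Player II plays 2, Player I's expected payoff is (1/3)·0 + (1/6)·3 + (1/2)·3 = 2.
If Player II plays 3, Player I's expected payoff is (1/3)·(-3) + (1/6)·(-4) + (1/2)·0 = -5/3.
Player II minimizes Player I's payoff; the smallest is -25/6, so the best response is 1.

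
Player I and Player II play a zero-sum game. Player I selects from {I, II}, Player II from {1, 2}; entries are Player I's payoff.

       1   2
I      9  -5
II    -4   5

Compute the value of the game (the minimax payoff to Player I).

25/23

Row minima: I → -5, II → -4; maximin = -4.
Column maxima: 1 → 9, 2 → 5; minimax = 5.
-4 ≠ 5, so there is no saddle point; optimal play is mixed.
Let Player I play I with probability p. Expected payoff against 1: 9p + (-4)(1−p) = 13p − 4; against 2: (-5)p + 5(1−p) = −10p + 5.
Setting these equal: 13p − 4 = −10p + 5 ⇒ 23p = 9 ⇒ p = 9/23, and the value is (13)·(9/23) − 4 = 25/23.
For Player II: with q = P(1), equating I's and II's payoffs gives 14q − 5 = −9q + 5 ⇒ q = 10/23.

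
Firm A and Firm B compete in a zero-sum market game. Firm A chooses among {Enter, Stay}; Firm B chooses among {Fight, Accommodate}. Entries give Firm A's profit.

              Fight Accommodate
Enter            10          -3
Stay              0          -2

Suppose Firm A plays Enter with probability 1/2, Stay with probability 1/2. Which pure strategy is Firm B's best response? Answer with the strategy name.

If Firm B plays Fight, Firm A's expected payoff is (1/2)·10 + (1/2)·0 = 5.
If Firm B plays Accommodate, Firm A's expected payoff is (1/2)·(-3) + (1/2)·(-2) = -5/2.
Firm B minimizes Firm A's payoff; the smallest is -5/2, so the best response is Accommodate.

Accommodate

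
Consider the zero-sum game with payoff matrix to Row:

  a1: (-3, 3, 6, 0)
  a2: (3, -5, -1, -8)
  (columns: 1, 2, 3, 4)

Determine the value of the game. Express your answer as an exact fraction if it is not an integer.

-12/7

Row minima: a1 → -3, a2 → -8; maximin = -3.
Column maxima: 1 → 3, 2 → 3, 3 → 6, 4 → 0; minimax = 0.
-3 ≠ 0, so there is no saddle point; optimal play is mixed.
2 is strictly dominated by 4 (it gives Row strictly more in every row), so Column never plays it.
3 is strictly dominated by 4 (it gives Row strictly more in every row), so Column never plays it.
On the remaining 2×2 (a1, a2 vs 1, 4):
Let Row play a1 with probability p. Expected payoff against 1: (-3)p + 3(1−p) = −6p + 3; against 4: 0p + (-8)(1−p) = 8p − 8.
Setting these equal: −6p + 3 = 8p − 8 ⇒ −14p = -11 ⇒ p = 11/14, and the value is (-6)·(11/14) + 3 = -12/7.
For Column: with q = P(1), equating a1's and a2's payoffs gives −3q = 11q − 8 ⇒ q = 4/7.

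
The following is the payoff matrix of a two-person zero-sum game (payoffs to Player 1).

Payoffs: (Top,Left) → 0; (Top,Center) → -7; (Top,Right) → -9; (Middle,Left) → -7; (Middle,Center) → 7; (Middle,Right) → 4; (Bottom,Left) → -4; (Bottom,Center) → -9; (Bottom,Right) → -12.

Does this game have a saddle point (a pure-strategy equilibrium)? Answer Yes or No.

No

Row minima: Top → -9, Middle → -7, Bottom → -12; maximin = -7.
Column maxima: Left → 0, Center → 7, Right → 4; minimax = 0.
-7 ≠ 0, so no pure-strategy equilibrium exists.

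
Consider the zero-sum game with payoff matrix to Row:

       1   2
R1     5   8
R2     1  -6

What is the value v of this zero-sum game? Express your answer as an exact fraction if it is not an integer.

5

Row minima: R1 → 5, R2 → -6; maximin = 5.
Column maxima: 1 → 5, 2 → 8; minimax = 5.
Since maximin = minimax = 5, there is a saddle point and the value is 5.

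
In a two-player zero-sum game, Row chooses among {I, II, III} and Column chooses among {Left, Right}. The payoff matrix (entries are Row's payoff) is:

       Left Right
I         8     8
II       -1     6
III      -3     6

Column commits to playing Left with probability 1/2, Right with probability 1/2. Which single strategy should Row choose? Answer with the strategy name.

Expected payoff of I: (1/2)·8 + (1/2)·8 = 8.
Expected payoff of II: (1/2)·(-1) + (1/2)·6 = 5/2.
Expected payoff of III: (1/2)·(-3) + (1/2)·6 = 3/2.
The largest is 8, so Row's best response is I.

I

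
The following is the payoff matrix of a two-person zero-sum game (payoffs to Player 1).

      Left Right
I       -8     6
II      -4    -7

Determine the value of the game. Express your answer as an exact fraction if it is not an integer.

-80/17

Row minima: I → -8, II → -7; maximin = -7.
Column maxima: Left → -4, Right → 6; minimax = -4.
-7 ≠ -4, so there is no saddle point; optimal play is mixed.
Let Player 1 play I with probability p. Expected payoff against Left: (-8)p + (-4)(1−p) = −4p − 4; against Right: 6p + (-7)(1−p) = 13p − 7.
Setting these equal: −4p − 4 = 13p − 7 ⇒ −17p = -3 ⇒ p = 3/17, and the value is (-4)·(3/17) − 4 = -80/17.
For Player 2: with q = P(Left), equating I's and II's payoffs gives −14q + 6 = 3q − 7 ⇒ q = 13/17.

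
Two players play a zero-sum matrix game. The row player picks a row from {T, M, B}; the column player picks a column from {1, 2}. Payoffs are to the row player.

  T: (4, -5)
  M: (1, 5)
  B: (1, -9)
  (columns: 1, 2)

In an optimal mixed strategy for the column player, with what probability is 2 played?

3/13

Row minima: T → -5, M → 1, B → -9; maximin = 1.
Column maxima: 1 → 4, 2 → 5; minimax = 4.
1 ≠ 4, so there is no saddle point; optimal play is mixed.
B is strictly dominated by T, so the row player never plays it.
On the remaining 2×2 (T, M vs 1, 2):
Let the row player play T with probability p. Expected payoff against 1: 4p + 1(1−p) = 3p + 1; against 2: (-5)p + 5(1−p) = −10p + 5.
Setting these equal: 3p + 1 = −10p + 5 ⇒ 13p = 4 ⇒ p = 4/13, and the value is (3)·(4/13) + 1 = 25/13.
For the column player: with q = P(1), equating T's and M's payoffs gives 9q − 5 = −4q + 5 ⇒ q = 10/13.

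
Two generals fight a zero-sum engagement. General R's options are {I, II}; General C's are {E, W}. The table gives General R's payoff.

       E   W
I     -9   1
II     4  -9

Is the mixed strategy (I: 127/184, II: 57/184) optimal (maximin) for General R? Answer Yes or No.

Against E this mix gives (127/184)·(-9) + (57/184)·4 = -915/184.
Against W this mix gives (127/184)·1 + (57/184)·(-9) = -193/92.
General C will play E, holding General R to -915/184. Shifting weight toward the row that does better against E would raise this floor (the equalizing mix achieves -77/23 against both E and W), so the proposed strategy is not optimal.

No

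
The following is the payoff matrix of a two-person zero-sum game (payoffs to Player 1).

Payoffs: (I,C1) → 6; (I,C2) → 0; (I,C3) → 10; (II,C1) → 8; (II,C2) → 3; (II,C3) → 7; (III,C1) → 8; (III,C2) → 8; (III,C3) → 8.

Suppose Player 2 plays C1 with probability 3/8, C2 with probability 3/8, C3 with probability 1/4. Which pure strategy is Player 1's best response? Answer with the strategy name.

III

Expected payoff of I: (3/8)·6 + (3/8)·0 + (1/4)·10 = 19/4.
Expected payoff of II: (3/8)·8 + (3/8)·3 + (1/4)·7 = 47/8.
Expected payoff of III: (3/8)·8 + (3/8)·8 + (1/4)·8 = 8.
The largest is 8, so Player 1's best response is III.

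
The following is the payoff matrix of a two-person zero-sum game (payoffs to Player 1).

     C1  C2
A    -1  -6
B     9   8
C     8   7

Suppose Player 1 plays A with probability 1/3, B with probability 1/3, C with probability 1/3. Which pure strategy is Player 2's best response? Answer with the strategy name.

C2

If Player 2 plays C1, Player 1's expected payoff is (1/3)·(-1) + (1/3)·9 + (1/3)·8 = 16/3.
If Player 2 plays C2, Player 1's expected payoff is (1/3)·(-6) + (1/3)·8 + (1/3)·7 = 3.
Player 2 minimizes Player 1's payoff; the smallest is 3, so the best response is C2.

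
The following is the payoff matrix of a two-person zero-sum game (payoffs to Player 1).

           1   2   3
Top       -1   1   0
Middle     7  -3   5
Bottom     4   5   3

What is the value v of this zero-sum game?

17/5

Row minima: Top → -1, Middle → -3, Bottom → 3; maximin = 3.
Column maxima: 1 → 7, 2 → 5, 3 → 5; minimax = 5.
3 ≠ 5, so there is no saddle point; optimal play is mixed.
Top is strictly dominated by Bottom, so Player 1 never plays it.
With Top eliminated, 1 is strictly dominated by 3 (it gives Player 1 strictly more in every remaining row), so Player 2 never plays it.
On the remaining 2×2 (Middle, Bottom vs 2, 3):
Let Player 1 play Middle with probability p. Expected payoff against 2: (-3)p + 5(1−p) = −8p + 5; against 3: 5p + 3(1−p) = 2p + 3.
Setting these equal: −8p + 5 = 2p + 3 ⇒ −10p = -2 ⇒ p = 1/5, and the value is (-8)·(1/5) + 5 = 17/5.
For Player 2: with q = P(2), equating Middle's and Bottom's payoffs gives −8q + 5 = 2q + 3 ⇒ q = 1/5.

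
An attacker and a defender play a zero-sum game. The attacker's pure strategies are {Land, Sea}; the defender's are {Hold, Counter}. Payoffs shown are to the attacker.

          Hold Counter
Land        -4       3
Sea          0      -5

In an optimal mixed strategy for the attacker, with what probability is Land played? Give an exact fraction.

5/12

Row minima: Land → -4, Sea → -5; maximin = -4.
Column maxima: Hold → 0, Counter → 3; minimax = 0.
-4 ≠ 0, so there is no saddle point; optimal play is mixed.
Let the attacker play Land with probability p. Expected payoff against Hold: (-4)p + 0(1−p) = −4p; against Counter: 3p + (-5)(1−p) = 8p − 5.
Setting these equal: −4p = 8p − 5 ⇒ −12p = -5 ⇒ p = 5/12, and the value is (-4)·(5/12) = -5/3.
For the defender: with q = P(Hold), equating Land's and Sea's payoffs gives −7q + 3 = 5q − 5 ⇒ q = 2/3.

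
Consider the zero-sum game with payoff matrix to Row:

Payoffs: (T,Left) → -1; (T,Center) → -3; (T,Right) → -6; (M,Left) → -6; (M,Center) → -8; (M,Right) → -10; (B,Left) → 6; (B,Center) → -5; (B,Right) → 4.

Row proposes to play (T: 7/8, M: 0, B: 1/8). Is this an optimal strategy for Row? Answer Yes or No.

Against Left this mix gives (7/8)·(-1) + (1/8)·6 = -1/8.
Against Center this mix gives (7/8)·(-3) + (1/8)·(-5) = -13/4.
Against Right this mix gives (7/8)·(-6) + (1/8)·4 = -19/4.
Column will play Right, holding Row to -19/4. Shifting weight toward the row that does better against Right would raise this floor (the equalizing mix achieves -7/2 against both Right and Center), so the proposed strategy is not optimal.

No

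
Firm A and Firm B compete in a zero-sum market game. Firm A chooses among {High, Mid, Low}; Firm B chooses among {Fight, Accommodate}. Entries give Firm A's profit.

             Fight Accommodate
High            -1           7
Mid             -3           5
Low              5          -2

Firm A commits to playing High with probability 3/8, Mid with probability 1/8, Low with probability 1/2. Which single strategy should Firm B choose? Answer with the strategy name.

Fight

If Firm B plays Fight, Firm A's expected payoff is (3/8)·(-1) + (1/8)·(-3) + (1/2)·5 = 7/4.
If Firm B plays Accommodate, Firm A's expected payoff is (3/8)·7 + (1/8)·5 + (1/2)·(-2) = 9/4.
Firm B minimizes Firm A's payoff; the smallest is 7/4, so the best response is Fight.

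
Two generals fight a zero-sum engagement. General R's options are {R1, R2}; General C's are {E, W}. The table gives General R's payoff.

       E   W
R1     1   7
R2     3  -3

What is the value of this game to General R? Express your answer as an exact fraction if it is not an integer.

2

Row minima: R1 → 1, R2 → -3; maximin = 1.
Column maxima: E → 3, W → 7; minimax = 3.
1 ≠ 3, so there is no saddle point; optimal play is mixed.
Let General R play R1 with probability p. Expected payoff against E: 1p + 3(1−p) = −2p + 3; against W: 7p + (-3)(1−p) = 10p − 3.
Setting these equal: −2p + 3 = 10p − 3 ⇒ −12p = -6 ⇒ p = 1/2, and the value is (-2)·(1/2) + 3 = 2.
For General C: with q = P(E), equating R1's and R2's payoffs gives −6q + 7 = 6q − 3 ⇒ q = 5/6.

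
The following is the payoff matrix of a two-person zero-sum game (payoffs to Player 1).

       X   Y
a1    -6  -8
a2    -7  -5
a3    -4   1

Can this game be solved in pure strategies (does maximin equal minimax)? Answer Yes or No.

Yes

Row minima: a1 → -8, a2 → -7, a3 → -4; maximin = -4.
Column maxima: X → -4, Y → 1; minimax = -4.
maximin = minimax = -4, so a saddle point exists.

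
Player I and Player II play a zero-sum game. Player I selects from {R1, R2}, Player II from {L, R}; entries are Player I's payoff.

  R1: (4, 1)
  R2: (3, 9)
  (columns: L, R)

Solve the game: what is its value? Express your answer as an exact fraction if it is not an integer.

Row minima: R1 → 1, R2 → 3; maximin = 3.
Column maxima: L → 4, R → 9; minimax = 4.
3 ≠ 4, so there is no saddle point; optimal play is mixed.
Let Player I play R1 with probability p. Expected payoff against L: 4p + 3(1−p) = p + 3; against R: 1p + 9(1−p) = −8p + 9.
Setting these equal: p + 3 = −8p + 9 ⇒ 9p = 6 ⇒ p = 2/3, and the value is (1)·(2/3) + 3 = 11/3.
For Player II: with q = P(L), equating R1's and R2's payoffs gives 3q + 1 = −6q + 9 ⇒ q = 8/9.

11/3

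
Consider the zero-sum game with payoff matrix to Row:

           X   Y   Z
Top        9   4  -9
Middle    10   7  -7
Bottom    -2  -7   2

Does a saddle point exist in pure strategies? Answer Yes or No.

Row minima: Top → -9, Middle → -7, Bottom → -7; maximin = -7.
Column maxima: X → 10, Y → 7, Z → 2; minimax = 2.
-7 ≠ 2, so no pure-strategy equilibrium exists.

No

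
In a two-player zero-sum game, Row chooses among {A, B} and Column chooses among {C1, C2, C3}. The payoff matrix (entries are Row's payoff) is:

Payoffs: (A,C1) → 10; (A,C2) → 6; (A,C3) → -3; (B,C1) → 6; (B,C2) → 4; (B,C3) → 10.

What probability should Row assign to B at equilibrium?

3/5

Row minima: A → -3, B → 4; maximin = 4.
Column maxima: C1 → 10, C2 → 6, C3 → 10; minimax = 6.
4 ≠ 6, so there is no saddle point; optimal play is mixed.
C1 is strictly dominated by C2 (it gives Row strictly more in every row), so Column never plays it.
On the remaining 2×2 (A, B vs C2, C3):
Let Row play A with probability p. Expected payoff against C2: 6p + 4(1−p) = 2p + 4; against C3: (-3)p + 10(1−p) = −13p + 10.
Setting these equal: 2p + 4 = −13p + 10 ⇒ 15p = 6 ⇒ p = 2/5, and the value is (2)·(2/5) + 4 = 24/5.
For Column: with q = P(C2), equating A's and B's payoffs gives 9q − 3 = −6q + 10 ⇒ q = 13/15.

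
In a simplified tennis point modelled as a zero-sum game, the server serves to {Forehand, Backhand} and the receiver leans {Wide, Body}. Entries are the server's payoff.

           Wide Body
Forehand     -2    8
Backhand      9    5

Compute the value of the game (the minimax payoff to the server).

41/7

Row minima: Forehand → -2, Backhand → 5; maximin = 5.
Column maxima: Wide → 9, Body → 8; minimax = 8.
5 ≠ 8, so there is no saddle point; optimal play is mixed.
Let the server play Forehand with probability p. Expected payoff against Wide: (-2)p + 9(1−p) = −11p + 9; against Body: 8p + 5(1−p) = 3p + 5.
Setting these equal: −11p + 9 = 3p + 5 ⇒ −14p = -4 ⇒ p = 2/7, and the value is (-11)·(2/7) + 9 = 41/7.
For the receiver: with q = P(Wide), equating Forehand's and Backhand's payoffs gives −10q + 8 = 4q + 5 ⇒ q = 3/14.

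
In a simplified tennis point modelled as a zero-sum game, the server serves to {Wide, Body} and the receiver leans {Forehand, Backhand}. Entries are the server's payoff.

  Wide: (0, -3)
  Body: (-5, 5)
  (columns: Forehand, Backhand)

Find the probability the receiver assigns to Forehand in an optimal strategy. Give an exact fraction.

Row minima: Wide → -3, Body → -5; maximin = -3.
Column maxima: Forehand → 0, Backhand → 5; minimax = 0.
-3 ≠ 0, so there is no saddle point; optimal play is mixed.
Let the server play Wide with probability p. Expected payoff against Forehand: 0p + (-5)(1−p) = 5p − 5; against Backhand: (-3)p + 5(1−p) = −8p + 5.
Setting these equal: 5p − 5 = −8p + 5 ⇒ 13p = 10 ⇒ p = 10/13, and the value is (5)·(10/13) − 5 = -15/13.
For the receiver: with q = P(Forehand), equating Wide's and Body's payoffs gives 3q − 3 = −10q + 5 ⇒ q = 8/13.

8/13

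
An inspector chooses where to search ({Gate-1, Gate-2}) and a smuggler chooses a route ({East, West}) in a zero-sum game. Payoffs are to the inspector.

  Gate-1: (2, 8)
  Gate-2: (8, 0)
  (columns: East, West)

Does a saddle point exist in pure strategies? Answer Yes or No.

No

Row minima: Gate-1 → 2, Gate-2 → 0; maximin = 2.
Column maxima: East → 8, West → 8; minimax = 8.
2 ≠ 8, so no pure-strategy equilibrium exists.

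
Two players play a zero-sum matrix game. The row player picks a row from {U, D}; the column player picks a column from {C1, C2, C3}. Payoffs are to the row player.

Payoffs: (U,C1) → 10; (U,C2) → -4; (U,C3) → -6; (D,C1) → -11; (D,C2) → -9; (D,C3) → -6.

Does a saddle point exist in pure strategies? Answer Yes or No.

Yes

Row minima: U → -6, D → -11; maximin = -6.
Column maxima: C1 → 10, C2 → -4, C3 → -6; minimax = -6.
maximin = minimax = -6, so a saddle point exists.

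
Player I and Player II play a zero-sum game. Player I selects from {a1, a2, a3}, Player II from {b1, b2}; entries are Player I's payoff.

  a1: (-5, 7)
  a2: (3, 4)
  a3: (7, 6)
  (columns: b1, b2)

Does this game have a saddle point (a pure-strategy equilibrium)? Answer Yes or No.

No

Row minima: a1 → -5, a2 → 3, a3 → 6; maximin = 6.
Column maxima: b1 → 7, b2 → 7; minimax = 7.
6 ≠ 7, so no pure-strategy equilibrium exists.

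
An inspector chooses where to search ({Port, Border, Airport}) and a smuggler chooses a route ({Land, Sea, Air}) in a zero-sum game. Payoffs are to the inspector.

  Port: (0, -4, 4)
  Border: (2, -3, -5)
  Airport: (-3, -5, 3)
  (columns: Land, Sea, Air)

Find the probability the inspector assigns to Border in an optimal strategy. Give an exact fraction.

Row minima: Port → -4, Border → -5, Airport → -5; maximin = -4.
Column maxima: Land → 2, Sea → -3, Air → 4; minimax = -3.
-4 ≠ -3, so there is no saddle point; optimal play is mixed.
Airport is strictly dominated by Port, so the inspector never plays it.
Land is strictly dominated by Sea (it gives the inspector strictly more in every row), so the smuggler never plays it.
On the remaining 2×2 (Port, Border vs Sea, Air):
Let the inspector play Port with probability p. Expected payoff against Sea: (-4)p + (-3)(1−p) = −p − 3; against Air: 4p + (-5)(1−p) = 9p − 5.
Setting these equal: −p − 3 = 9p − 5 ⇒ −10p = -2 ⇒ p = 1/5, and the value is (-1)·(1/5) − 3 = -16/5.
For the smuggler: with q = P(Sea), equating Port's and Border's payoffs gives −8q + 4 = 2q − 5 ⇒ q = 9/10.

4/5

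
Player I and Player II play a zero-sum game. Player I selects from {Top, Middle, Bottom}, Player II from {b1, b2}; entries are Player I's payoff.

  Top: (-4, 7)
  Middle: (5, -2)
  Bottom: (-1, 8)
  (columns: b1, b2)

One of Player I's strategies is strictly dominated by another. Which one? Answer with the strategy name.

Top

Bottom gives a strictly higher payoff than Top against every column: -1 > -4, 8 > 7.
So Top is strictly dominated and Player I never plays it.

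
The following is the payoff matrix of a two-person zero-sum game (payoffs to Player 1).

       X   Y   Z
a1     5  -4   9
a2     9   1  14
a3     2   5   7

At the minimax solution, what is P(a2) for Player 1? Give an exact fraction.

Row minima: a1 → -4, a2 → 1, a3 → 2; maximin = 2.
Column maxima: X → 9, Y → 5, Z → 14; minimax = 5.
2 ≠ 5, so there is no saddle point; optimal play is mixed.
a1 is strictly dominated by a2, so Player 1 never plays it.
Z is strictly dominated by X (it gives Player 1 strictly more in every row), so Player 2 never plays it.
On the remaining 2×2 (a2, a3 vs X, Y):
Let Player 1 play a2 with probability p. Expected payoff against X: 9p + 2(1−p) = 7p + 2; against Y: 1p + 5(1−p) = −4p + 5.
Setting these equal: 7p + 2 = −4p + 5 ⇒ 11p = 3 ⇒ p = 3/11, and the value is (7)·(3/11) + 2 = 43/11.
For Player 2: with q = P(X), equating a2's and a3's payoffs gives 8q + 1 = −3q + 5 ⇒ q = 4/11.

3/11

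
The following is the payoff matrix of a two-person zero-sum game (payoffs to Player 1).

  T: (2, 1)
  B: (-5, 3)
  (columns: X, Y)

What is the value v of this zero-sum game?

Row minima: T → 1, B → -5; maximin = 1.
Column maxima: X → 2, Y → 3; minimax = 2.
1 ≠ 2, so there is no saddle point; optimal play is mixed.
Let Player 1 play T with probability p. Expected payoff against X: 2p + (-5)(1−p) = 7p − 5; against Y: 1p + 3(1−p) = −2p + 3.
Setting these equal: 7p − 5 = −2p + 3 ⇒ 9p = 8 ⇒ p = 8/9, and the value is (7)·(8/9) − 5 = 11/9.
For Player 2: with q = P(X), equating T's and B's payoffs gives q + 1 = −8q + 3 ⇒ q = 2/9.

11/9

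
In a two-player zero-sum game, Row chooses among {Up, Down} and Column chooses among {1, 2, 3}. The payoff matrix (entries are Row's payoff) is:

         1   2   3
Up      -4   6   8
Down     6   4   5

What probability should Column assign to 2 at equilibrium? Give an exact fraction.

Row minima: Up → -4, Down → 4; maximin = 4.
Column maxima: 1 → 6, 2 → 6, 3 → 8; minimax = 6.
4 ≠ 6, so there is no saddle point; optimal play is mixed.
3 is strictly dominated by 2 (it gives Row strictly more in every row), so Column never plays it.
On the remaining 2×2 (Up, Down vs 1, 2):
Let Row play Up with probability p. Expected payoff against 1: (-4)p + 6(1−p) = −10p + 6; against 2: 6p + 4(1−p) = 2p + 4.
Setting these equal: −10p + 6 = 2p + 4 ⇒ −12p = -2 ⇒ p = 1/6, and the value is (-10)·(1/6) + 6 = 13/3.
For Column: with q = P(1), equating Up's and Down's payoffs gives −10q + 6 = 2q + 4 ⇒ q = 1/6.

5/6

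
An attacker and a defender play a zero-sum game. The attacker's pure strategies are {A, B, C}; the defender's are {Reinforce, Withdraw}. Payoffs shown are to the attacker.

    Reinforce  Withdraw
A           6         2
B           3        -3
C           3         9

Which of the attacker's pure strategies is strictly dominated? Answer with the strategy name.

A gives a strictly higher payoff than B against every column: 6 > 3, 2 > -3.
So B is strictly dominated and the attacker never plays it.

B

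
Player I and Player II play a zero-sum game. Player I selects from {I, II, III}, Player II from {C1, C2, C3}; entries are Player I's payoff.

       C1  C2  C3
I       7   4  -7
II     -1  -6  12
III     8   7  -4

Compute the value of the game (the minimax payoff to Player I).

60/29

Row minima: I → -7, II → -6, III → -4; maximin = -4.
Column maxima: C1 → 8, C2 → 7, C3 → 12; minimax = 7.
-4 ≠ 7, so there is no saddle point; optimal play is mixed.
I is strictly dominated by III, so Player I never plays it.
C1 is strictly dominated by C2 (it gives Player I strictly more in every row), so Player II never plays it.
On the remaining 2×2 (II, III vs C2, C3):
Let Player I play II with probability p. Expected payoff against C2: (-6)p + 7(1−p) = −13p + 7; against C3: 12p + (-4)(1−p) = 16p − 4.
Setting these equal: −13p + 7 = 16p − 4 ⇒ −29p = -11 ⇒ p = 11/29, and the value is (-13)·(11/29) + 7 = 60/29.
For Player II: with q = P(C2), equating II's and III's payoffs gives −18q + 12 = 11q − 4 ⇒ q = 16/29.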